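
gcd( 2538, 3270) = 6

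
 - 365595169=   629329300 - 994924469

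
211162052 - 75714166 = 135447886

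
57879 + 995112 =1052991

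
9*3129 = 28161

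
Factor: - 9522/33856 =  - 2^(-5)*3^2=- 9/32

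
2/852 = 1/426 = 0.00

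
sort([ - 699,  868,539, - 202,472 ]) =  [-699, - 202, 472,539, 868 ] 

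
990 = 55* 18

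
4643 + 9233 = 13876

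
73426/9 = 8158  +  4/9= 8158.44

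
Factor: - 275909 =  - 37^1*7457^1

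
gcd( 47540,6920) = 20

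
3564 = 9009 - 5445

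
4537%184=121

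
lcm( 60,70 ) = 420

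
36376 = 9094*4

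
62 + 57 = 119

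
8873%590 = 23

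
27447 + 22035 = 49482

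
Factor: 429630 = 2^1 * 3^1*5^1 * 14321^1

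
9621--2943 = 12564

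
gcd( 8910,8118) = 198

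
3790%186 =70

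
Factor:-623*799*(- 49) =24391073 = 7^3*17^1 *47^1*89^1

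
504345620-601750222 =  - 97404602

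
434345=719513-285168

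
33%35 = 33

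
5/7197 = 5/7197 = 0.00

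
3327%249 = 90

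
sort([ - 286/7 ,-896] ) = [-896,-286/7 ] 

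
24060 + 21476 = 45536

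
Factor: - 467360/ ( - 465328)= 2^1*5^1*23^1*229^( - 1) = 230/229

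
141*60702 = 8558982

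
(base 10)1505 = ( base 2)10111100001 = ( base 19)434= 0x5e1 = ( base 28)1pl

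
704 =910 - 206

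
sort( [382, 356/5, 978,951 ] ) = [ 356/5,382, 951, 978 ] 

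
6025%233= 200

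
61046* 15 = 915690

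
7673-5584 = 2089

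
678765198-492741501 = 186023697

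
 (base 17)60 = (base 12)86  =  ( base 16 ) 66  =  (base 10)102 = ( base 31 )39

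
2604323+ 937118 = 3541441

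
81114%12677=5052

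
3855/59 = 3855/59 =65.34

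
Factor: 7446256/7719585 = 2^4 *3^( - 1 ) * 5^( - 1)  *41^1*11351^1*514639^( - 1)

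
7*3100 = 21700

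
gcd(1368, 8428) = 4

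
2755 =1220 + 1535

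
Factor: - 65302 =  - 2^1*103^1 * 317^1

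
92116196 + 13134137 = 105250333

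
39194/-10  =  -19597/5 = - 3919.40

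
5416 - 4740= 676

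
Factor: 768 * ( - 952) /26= -2^10*3^1*7^1*13^(  -  1 )*17^1 = -365568/13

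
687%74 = 21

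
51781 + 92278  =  144059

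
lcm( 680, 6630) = 26520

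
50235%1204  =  871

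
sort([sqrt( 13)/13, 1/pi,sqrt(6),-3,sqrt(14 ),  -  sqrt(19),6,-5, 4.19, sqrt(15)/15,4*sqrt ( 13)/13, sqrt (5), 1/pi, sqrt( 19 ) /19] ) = [-5,  -  sqrt(19),-3,sqrt ( 19 )/19, sqrt( 15)/15,  sqrt( 13)/13, 1/pi,1/pi,  4*sqrt(13)/13, sqrt(5), sqrt(6) , sqrt ( 14),  4.19,6 ]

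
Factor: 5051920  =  2^4*5^1*63149^1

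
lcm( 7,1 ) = 7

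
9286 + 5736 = 15022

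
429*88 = 37752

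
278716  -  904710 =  - 625994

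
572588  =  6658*86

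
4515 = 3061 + 1454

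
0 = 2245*0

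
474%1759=474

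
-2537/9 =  - 282  +  1/9 = - 281.89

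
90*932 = 83880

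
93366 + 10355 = 103721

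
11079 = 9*1231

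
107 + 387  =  494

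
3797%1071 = 584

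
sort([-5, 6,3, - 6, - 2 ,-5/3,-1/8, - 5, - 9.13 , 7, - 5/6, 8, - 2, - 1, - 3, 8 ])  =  [ - 9.13 , - 6,-5,-5,-3, - 2, - 2, - 5/3, - 1, - 5/6, - 1/8, 3, 6,7, 8 , 8 ]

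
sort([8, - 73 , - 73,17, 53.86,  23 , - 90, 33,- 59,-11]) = [ - 90, - 73,-73, - 59, - 11, 8,17,23,33, 53.86]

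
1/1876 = 1/1876 = 0.00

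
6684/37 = 180 + 24/37 = 180.65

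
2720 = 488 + 2232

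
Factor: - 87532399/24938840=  - 2^( - 3 )* 5^( - 1 )*29^( - 1)*113^1 * 673^1*1151^1*21499^( - 1)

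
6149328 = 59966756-53817428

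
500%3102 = 500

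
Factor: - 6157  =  -47^1 * 131^1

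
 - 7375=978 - 8353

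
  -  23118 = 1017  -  24135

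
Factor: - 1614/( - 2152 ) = 3/4 = 2^ ( - 2)*3^1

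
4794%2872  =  1922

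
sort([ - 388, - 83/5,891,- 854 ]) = [ - 854 ,- 388,-83/5, 891] 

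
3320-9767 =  - 6447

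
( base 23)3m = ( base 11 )83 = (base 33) 2P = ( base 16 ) 5B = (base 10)91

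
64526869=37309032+27217837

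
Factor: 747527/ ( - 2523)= -3^(  -  1 ) *11^1*29^ ( - 2) * 67957^1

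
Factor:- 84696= - 2^3*3^1*3529^1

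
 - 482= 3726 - 4208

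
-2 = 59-61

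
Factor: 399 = 3^1* 7^1*19^1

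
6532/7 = 933+1/7 =933.14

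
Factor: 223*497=7^1 * 71^1 * 223^1 = 110831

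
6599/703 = 6599/703 = 9.39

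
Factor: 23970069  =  3^2*179^1*14879^1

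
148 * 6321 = 935508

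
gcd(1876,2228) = 4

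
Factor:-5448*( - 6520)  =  2^6 *3^1* 5^1*163^1*227^1 = 35520960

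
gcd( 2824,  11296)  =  2824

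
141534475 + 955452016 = 1096986491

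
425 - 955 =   -  530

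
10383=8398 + 1985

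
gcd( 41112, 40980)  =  12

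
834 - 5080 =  - 4246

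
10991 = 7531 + 3460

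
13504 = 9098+4406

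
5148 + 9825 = 14973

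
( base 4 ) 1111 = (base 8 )125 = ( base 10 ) 85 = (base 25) 3A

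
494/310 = 247/155 =1.59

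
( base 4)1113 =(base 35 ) 2h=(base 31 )2p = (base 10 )87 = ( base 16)57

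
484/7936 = 121/1984 = 0.06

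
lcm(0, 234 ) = 0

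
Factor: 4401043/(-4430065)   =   - 5^(-1)*886013^( -1)*4401043^1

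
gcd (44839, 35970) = 1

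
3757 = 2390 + 1367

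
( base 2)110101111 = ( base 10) 431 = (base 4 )12233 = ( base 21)KB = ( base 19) 13d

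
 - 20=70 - 90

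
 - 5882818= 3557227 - 9440045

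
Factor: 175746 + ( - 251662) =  - 75916 = - 2^2*18979^1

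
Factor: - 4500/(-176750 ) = 18/707 = 2^1*3^2 * 7^(-1 )*101^ (-1)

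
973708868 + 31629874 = 1005338742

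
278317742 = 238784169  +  39533573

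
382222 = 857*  446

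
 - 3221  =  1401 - 4622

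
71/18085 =71/18085=0.00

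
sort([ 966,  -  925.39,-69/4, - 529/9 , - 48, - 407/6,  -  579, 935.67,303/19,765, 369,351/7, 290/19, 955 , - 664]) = [- 925.39, - 664, - 579,  -  407/6 , - 529/9, - 48,-69/4, 290/19, 303/19,351/7,369,765, 935.67, 955,966 ] 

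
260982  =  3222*81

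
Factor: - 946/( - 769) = 2^1*11^1*43^1*769^(-1)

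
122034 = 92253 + 29781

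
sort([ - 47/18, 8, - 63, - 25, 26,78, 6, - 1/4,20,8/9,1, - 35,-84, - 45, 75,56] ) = [  -  84, - 63,  -  45,-35,-25, - 47/18, - 1/4 , 8/9,  1 , 6,  8, 20,26,  56,  75, 78]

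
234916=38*6182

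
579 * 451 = 261129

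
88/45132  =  22/11283= 0.00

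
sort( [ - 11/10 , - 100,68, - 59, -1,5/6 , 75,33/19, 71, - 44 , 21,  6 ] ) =[- 100 ,-59, - 44  ,  -  11/10 , - 1, 5/6,33/19,6  ,  21, 68,71,75]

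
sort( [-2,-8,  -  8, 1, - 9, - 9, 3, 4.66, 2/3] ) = [ - 9, - 9, - 8, - 8, - 2, 2/3, 1, 3, 4.66 ]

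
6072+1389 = 7461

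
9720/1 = 9720 = 9720.00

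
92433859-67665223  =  24768636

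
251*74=18574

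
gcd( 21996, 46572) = 12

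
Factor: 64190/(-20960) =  - 2^( - 4)*7^2 = -49/16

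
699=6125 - 5426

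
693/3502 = 693/3502 = 0.20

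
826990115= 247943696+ 579046419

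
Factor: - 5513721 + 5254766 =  - 5^1*67^1*773^1 =- 258955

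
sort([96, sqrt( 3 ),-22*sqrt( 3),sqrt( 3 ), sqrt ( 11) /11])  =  [-22*sqrt( 3),sqrt(11 )/11,sqrt( 3),sqrt(3),  96] 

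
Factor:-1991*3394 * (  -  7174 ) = 48477974996 = 2^2 * 11^1*17^1*181^1 *211^1*1697^1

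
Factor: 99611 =99611^1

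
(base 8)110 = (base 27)2i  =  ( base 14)52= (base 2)1001000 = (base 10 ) 72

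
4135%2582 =1553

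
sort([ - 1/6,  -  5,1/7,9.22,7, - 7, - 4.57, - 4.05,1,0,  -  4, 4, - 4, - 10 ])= [ - 10, - 7,  -  5,-4.57, - 4.05, - 4, - 4, - 1/6,0, 1/7, 1,4,7,9.22]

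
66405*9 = 597645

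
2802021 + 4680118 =7482139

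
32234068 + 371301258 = 403535326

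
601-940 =-339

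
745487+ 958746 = 1704233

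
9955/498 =19 + 493/498 = 19.99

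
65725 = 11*5975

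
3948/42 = 94 =94.00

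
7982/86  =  3991/43 = 92.81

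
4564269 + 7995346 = 12559615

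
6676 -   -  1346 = 8022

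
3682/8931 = 3682/8931 = 0.41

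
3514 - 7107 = - 3593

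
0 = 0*91534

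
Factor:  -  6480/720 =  - 9 = -3^2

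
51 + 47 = 98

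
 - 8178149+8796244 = 618095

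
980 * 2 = 1960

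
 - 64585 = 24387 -88972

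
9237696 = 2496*3701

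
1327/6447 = 1327/6447 = 0.21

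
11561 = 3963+7598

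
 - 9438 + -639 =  - 10077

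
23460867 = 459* 51113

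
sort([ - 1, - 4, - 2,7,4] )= [ - 4, - 2, - 1 , 4,7 ] 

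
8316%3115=2086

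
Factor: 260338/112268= 589/254=2^(  -  1 ) * 19^1* 31^1 * 127^( - 1 ) 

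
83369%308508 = 83369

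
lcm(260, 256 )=16640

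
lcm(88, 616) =616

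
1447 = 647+800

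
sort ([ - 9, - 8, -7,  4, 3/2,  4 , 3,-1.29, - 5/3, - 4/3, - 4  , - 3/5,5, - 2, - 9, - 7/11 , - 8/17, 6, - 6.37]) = [ - 9, - 9, - 8,  -  7,  -  6.37,-4, - 2,-5/3, - 4/3, - 1.29, - 7/11, - 3/5, - 8/17 , 3/2,  3,4, 4,  5,6 ]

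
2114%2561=2114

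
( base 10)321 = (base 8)501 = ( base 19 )GH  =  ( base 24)d9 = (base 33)9O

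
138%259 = 138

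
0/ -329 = 0/1 = - 0.00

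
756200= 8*94525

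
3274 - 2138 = 1136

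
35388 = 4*8847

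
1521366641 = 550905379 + 970461262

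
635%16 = 11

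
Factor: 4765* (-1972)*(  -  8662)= 81393175960 = 2^3*5^1*17^1*29^1*61^1 * 71^1*953^1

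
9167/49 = 9167/49 = 187.08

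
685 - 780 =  - 95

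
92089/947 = 92089/947 = 97.24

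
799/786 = 1  +  13/786 = 1.02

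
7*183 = 1281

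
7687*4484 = 34468508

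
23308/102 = 11654/51=228.51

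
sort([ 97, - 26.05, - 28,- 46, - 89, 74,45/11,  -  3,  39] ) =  [ - 89, - 46, - 28, - 26.05, - 3 , 45/11,39,74,97] 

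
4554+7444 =11998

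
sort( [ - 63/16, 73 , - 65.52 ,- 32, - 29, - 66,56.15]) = [ - 66 ,- 65.52, - 32 ,-29, - 63/16, 56.15 , 73 ]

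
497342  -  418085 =79257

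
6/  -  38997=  - 2/12999  =  - 0.00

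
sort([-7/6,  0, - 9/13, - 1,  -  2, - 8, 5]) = [ - 8, - 2, - 7/6, - 1, - 9/13, 0, 5]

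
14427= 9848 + 4579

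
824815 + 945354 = 1770169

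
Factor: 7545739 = 17^1*443867^1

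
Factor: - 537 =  - 3^1*179^1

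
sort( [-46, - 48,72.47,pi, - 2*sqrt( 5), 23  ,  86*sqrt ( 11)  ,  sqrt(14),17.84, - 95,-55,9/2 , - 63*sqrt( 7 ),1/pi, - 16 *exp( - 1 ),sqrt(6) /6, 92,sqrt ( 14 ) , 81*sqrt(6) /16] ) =[ - 63*sqrt( 7 ),- 95, - 55, - 48, - 46, -16*exp( - 1), - 2*sqrt( 5),  1/pi,sqrt( 6) /6,pi, sqrt( 14), sqrt( 14 ),9/2,  81*sqrt(6) /16, 17.84,  23,72.47,92,86*sqrt( 11 )]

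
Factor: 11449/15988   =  2^(-2)*7^( - 1)*107^2*571^( - 1) 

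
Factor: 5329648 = 2^4 * 333103^1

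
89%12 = 5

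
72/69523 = 72/69523 = 0.00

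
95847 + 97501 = 193348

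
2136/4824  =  89/201 = 0.44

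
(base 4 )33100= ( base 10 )976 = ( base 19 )2d7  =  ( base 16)3d0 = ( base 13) 5A1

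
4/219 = 4/219 = 0.02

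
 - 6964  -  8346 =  -15310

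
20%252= 20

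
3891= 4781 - 890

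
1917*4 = 7668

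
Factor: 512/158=256/79 = 2^8*79^ (  -  1 ) 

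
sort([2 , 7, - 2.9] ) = [-2.9,  2,7] 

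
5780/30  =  578/3 = 192.67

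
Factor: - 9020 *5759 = - 2^2 *5^1*11^1*13^1*41^1*443^1 = -  51946180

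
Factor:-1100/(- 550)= 2^1 = 2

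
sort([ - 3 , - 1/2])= [ - 3 , - 1/2 ]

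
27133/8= 27133/8= 3391.62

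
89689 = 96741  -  7052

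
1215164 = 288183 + 926981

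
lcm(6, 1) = 6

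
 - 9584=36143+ - 45727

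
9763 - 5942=3821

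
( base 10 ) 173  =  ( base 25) 6n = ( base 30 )5n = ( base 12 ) 125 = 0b10101101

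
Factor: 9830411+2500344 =12330755  =  5^1 * 263^1 *9377^1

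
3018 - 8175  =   - 5157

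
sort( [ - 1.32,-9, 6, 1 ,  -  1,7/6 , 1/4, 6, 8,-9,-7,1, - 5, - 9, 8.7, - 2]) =[-9, - 9, - 9,-7,-5, - 2,-1.32,-1, 1/4,1,1, 7/6, 6 , 6,8, 8.7]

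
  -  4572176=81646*( - 56 ) 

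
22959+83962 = 106921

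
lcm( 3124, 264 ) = 18744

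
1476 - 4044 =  - 2568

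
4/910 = 2/455 =0.00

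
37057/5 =7411 + 2/5=7411.40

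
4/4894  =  2/2447  =  0.00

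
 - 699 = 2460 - 3159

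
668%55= 8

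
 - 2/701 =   -  2/701 = - 0.00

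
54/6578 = 27/3289 = 0.01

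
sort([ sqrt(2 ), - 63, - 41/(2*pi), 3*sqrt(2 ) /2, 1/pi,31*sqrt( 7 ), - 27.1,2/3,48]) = [ - 63, - 27.1, - 41/(2*pi),1/pi, 2/3,sqrt(2) , 3*sqrt (2)/2, 48,31*sqrt(7 )] 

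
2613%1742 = 871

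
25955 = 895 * 29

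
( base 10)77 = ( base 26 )2P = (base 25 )32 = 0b1001101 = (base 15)52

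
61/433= 61/433 = 0.14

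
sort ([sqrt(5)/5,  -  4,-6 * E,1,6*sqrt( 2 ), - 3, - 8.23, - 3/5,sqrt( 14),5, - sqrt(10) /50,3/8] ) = [  -  6 * E, - 8.23, - 4, - 3, - 3/5, - sqrt (10 )/50,3/8, sqrt( 5)/5, 1,sqrt ( 14), 5,6* sqrt ( 2) ]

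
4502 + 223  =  4725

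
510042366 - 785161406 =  - 275119040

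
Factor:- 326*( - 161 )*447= 2^1*3^1*7^1*23^1*149^1 * 163^1 = 23461242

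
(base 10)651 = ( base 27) o3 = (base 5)10101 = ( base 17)245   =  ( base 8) 1213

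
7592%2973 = 1646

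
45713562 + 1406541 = 47120103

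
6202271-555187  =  5647084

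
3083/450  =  3083/450= 6.85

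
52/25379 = 52/25379=0.00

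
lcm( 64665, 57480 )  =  517320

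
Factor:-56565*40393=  - 2284830045 = -3^3*5^1*31^1*419^1*1303^1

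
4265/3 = 4265/3= 1421.67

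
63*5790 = 364770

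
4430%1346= 392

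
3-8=-5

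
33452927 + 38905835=72358762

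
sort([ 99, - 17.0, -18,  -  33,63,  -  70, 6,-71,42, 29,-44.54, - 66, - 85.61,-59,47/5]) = [-85.61, - 71,  -  70,  -  66,  -  59,  -  44.54, - 33,  -  18,-17.0,6, 47/5, 29, 42,  63,99]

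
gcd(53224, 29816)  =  8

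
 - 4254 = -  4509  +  255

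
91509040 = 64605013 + 26904027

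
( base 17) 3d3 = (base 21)29k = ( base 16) 443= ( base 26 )1FP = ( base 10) 1091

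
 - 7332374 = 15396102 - 22728476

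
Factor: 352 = 2^5*11^1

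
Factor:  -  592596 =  - 2^2*3^4*31^1* 59^1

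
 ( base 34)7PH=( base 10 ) 8959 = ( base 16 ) 22FF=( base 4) 2023333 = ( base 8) 21377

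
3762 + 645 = 4407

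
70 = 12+58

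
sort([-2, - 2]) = [ - 2, - 2 ]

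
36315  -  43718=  - 7403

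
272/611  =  272/611 = 0.45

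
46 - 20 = 26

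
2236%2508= 2236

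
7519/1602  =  4 + 1111/1602 = 4.69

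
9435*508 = 4792980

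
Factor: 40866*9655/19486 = 197280615/9743=3^1 * 5^1*7^2 * 139^1 * 1931^1*9743^( - 1) 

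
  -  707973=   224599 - 932572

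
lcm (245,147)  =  735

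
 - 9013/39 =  - 232 + 35/39 = - 231.10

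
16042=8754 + 7288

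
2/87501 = 2/87501 =0.00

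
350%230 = 120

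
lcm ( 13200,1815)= 145200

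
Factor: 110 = 2^1 * 5^1*11^1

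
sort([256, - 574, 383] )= [- 574 , 256 , 383]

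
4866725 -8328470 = -3461745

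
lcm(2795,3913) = 19565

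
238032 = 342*696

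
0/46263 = 0 = 0.00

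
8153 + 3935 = 12088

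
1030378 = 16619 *62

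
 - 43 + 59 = 16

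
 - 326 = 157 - 483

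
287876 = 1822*158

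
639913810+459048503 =1098962313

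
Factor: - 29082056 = - 2^3*3635257^1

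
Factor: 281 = 281^1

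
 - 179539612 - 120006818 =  - 299546430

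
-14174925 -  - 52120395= 37945470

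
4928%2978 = 1950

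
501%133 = 102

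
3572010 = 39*91590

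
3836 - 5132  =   - 1296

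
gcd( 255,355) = 5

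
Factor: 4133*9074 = 2^1*13^1*349^1 * 4133^1 = 37502842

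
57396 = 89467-32071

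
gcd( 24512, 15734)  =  2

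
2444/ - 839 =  - 3 + 73/839 =- 2.91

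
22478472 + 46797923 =69276395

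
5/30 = 1/6 = 0.17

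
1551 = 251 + 1300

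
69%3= 0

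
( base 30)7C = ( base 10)222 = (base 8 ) 336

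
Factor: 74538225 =3^4*5^2*36809^1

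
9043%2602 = 1237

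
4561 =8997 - 4436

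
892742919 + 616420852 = 1509163771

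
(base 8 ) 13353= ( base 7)23051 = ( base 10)5867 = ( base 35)4RM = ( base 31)638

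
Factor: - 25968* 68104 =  - 2^7 * 3^1*541^1*8513^1 = - 1768524672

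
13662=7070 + 6592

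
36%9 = 0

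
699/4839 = 233/1613 = 0.14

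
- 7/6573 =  - 1 + 938/939=-  0.00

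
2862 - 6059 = - 3197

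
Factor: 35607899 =3821^1*9319^1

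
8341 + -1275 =7066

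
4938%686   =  136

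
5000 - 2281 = 2719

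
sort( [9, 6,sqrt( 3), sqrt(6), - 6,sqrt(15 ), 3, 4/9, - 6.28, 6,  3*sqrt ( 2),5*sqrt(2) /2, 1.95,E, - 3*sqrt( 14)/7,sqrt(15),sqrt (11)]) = [ - 6.28, - 6, - 3*sqrt ( 14 ) /7,4/9,sqrt(3 ),1.95,sqrt( 6),E, 3,sqrt ( 11 ) , 5*sqrt( 2) /2,sqrt (15), sqrt(15), 3  *  sqrt( 2 ),6,6, 9]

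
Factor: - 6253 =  - 13^2*37^1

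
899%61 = 45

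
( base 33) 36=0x69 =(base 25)45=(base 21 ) 50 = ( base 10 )105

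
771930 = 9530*81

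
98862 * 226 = 22342812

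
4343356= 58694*74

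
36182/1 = 36182 = 36182.00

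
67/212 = 67/212 = 0.32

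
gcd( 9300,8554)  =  2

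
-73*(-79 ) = 5767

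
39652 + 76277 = 115929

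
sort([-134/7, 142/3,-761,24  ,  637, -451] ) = [ - 761 , - 451, - 134/7,24,142/3,637]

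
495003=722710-227707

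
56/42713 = 56/42713 = 0.00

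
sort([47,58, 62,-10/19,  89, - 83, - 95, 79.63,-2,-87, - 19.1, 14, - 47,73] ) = [-95,  -  87, - 83, - 47, -19.1, -2,  -  10/19, 14, 47, 58, 62, 73,79.63,89 ]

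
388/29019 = 388/29019 = 0.01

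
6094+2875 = 8969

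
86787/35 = 2479+ 22/35 = 2479.63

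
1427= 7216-5789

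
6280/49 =6280/49 = 128.16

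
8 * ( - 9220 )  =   - 73760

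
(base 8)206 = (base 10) 134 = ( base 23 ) 5J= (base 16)86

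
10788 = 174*62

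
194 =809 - 615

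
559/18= 31+1/18 = 31.06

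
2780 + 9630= 12410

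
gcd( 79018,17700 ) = 2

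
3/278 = 3/278 = 0.01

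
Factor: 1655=5^1 * 331^1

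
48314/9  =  48314/9 =5368.22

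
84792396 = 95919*884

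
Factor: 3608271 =3^2*19^1*21101^1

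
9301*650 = 6045650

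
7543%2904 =1735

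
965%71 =42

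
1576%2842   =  1576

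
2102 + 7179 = 9281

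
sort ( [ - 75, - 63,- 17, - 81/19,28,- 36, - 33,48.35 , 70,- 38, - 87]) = [ - 87, - 75,-63,  -  38,- 36, - 33, - 17, - 81/19,28, 48.35,70]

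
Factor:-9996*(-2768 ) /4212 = 2305744/351 = 2^4*3^(  -  3 )*7^2*13^( - 1) * 17^1 * 173^1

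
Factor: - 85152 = - 2^5 * 3^1 * 887^1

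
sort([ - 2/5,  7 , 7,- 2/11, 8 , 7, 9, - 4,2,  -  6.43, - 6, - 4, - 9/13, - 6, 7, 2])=[ - 6.43, -6, - 6, - 4, - 4,-9/13, - 2/5, - 2/11 , 2,2, 7,7,  7,  7,  8,9]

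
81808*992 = 81153536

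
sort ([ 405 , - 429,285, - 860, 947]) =[ - 860, - 429, 285,405,947]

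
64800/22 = 2945 + 5/11 = 2945.45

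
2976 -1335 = 1641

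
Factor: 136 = 2^3*17^1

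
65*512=33280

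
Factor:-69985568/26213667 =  - 2^5*3^(- 1 ) * 1297^( - 1)*6737^ ( - 1 ) * 2187049^1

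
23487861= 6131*3831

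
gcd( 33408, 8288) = 32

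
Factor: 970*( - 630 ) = -611100 = - 2^2*3^2 * 5^2 * 7^1*97^1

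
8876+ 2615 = 11491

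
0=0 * 177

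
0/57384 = 0 = 0.00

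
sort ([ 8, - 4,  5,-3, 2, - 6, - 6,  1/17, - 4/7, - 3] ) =[ - 6,-6, - 4, - 3 , - 3, - 4/7,1/17,2,5, 8]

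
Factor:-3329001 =-3^2*13^1*37^1*769^1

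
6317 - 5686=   631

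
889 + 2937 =3826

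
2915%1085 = 745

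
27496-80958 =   -  53462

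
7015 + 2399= 9414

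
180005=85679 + 94326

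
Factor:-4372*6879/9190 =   -  15037494/4595 = - 2^1 * 3^1*5^( - 1) * 919^( - 1)* 1093^1 * 2293^1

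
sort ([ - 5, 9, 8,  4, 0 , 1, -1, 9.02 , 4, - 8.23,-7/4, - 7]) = [- 8.23,  -  7,  -  5,- 7/4, - 1,0,1,4 , 4,8,9 , 9.02] 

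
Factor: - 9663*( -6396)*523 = 2^2*3^2*13^1*41^1*523^1*3221^1 = 32323778604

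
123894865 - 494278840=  - 370383975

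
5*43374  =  216870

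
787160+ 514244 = 1301404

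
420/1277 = 420/1277 =0.33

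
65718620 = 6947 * 9460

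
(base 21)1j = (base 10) 40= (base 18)24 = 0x28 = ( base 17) 26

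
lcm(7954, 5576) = 540872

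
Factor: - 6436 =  - 2^2*1609^1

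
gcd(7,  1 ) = 1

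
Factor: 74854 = 2^1 * 13^1*2879^1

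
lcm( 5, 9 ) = 45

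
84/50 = 1 + 17/25 = 1.68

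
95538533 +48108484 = 143647017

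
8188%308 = 180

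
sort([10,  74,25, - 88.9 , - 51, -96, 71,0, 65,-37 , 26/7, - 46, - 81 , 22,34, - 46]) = [ - 96, - 88.9, - 81, - 51, - 46, - 46,- 37, 0,26/7,10, 22,25,34,65,71,74 ] 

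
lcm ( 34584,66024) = 726264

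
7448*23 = 171304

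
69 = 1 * 69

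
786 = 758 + 28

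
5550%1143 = 978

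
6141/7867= 6141/7867=0.78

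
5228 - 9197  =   -3969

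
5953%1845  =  418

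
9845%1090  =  35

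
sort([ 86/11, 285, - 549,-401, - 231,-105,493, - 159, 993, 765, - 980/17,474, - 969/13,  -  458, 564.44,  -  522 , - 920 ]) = [-920, -549,-522, - 458,-401, - 231, - 159,-105, - 969/13,  -  980/17, 86/11, 285, 474,493, 564.44, 765,993]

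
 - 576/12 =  - 48 = -48.00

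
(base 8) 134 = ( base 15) 62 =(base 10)92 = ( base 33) 2q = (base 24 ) 3K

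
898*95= 85310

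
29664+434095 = 463759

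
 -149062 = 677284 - 826346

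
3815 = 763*5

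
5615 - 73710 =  - 68095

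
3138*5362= 16825956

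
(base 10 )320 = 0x140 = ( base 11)271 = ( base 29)b1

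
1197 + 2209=3406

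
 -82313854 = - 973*84598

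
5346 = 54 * 99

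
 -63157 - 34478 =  - 97635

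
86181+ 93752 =179933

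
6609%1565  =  349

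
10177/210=10177/210=   48.46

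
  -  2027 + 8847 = 6820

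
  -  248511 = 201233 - 449744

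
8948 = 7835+1113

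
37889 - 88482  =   - 50593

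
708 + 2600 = 3308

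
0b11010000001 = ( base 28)23d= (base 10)1665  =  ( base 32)1k1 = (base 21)3g6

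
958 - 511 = 447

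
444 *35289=15668316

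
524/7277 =524/7277 = 0.07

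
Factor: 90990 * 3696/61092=9341640/1697 = 2^3*3^2*5^1*7^1  *11^1*337^1*1697^(-1 )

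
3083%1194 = 695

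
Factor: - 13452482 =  - 2^1*6726241^1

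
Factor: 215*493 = 105995 = 5^1 *17^1*29^1*43^1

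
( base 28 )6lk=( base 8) 12300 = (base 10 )5312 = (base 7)21326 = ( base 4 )1103000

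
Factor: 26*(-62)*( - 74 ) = 119288 = 2^3*13^1*31^1 * 37^1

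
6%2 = 0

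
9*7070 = 63630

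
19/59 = 19/59 = 0.32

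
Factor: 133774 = 2^1 * 211^1 * 317^1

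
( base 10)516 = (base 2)1000000100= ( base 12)370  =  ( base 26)JM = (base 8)1004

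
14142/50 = 282 + 21/25 =282.84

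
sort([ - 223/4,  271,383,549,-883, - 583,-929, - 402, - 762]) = [ - 929, - 883, - 762, - 583 , - 402,-223/4, 271,  383 , 549]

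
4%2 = 0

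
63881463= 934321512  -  870440049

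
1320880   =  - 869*(- 1520 )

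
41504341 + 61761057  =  103265398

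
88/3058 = 4/139 = 0.03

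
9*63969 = 575721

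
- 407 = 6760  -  7167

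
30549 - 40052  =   - 9503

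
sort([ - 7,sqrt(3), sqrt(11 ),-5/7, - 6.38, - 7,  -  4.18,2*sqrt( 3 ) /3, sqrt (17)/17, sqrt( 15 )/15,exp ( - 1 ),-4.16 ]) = [ - 7, - 7, - 6.38,  -  4.18, - 4.16,  -  5/7, sqrt(17 )/17,sqrt(15)/15 , exp ( -1),2*sqrt(3 ) /3,sqrt ( 3),sqrt( 11)]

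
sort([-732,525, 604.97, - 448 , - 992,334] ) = [ - 992, - 732, - 448,334, 525,604.97 ] 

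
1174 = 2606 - 1432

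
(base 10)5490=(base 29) 6f9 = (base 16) 1572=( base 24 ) 9CI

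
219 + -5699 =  - 5480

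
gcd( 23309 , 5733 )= 13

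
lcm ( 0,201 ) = 0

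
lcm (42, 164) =3444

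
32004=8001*4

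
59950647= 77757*771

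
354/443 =354/443 = 0.80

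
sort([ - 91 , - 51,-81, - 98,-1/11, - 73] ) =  [ - 98, - 91, - 81, - 73 , - 51,- 1/11 ]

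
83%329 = 83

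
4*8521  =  34084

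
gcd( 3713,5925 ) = 79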